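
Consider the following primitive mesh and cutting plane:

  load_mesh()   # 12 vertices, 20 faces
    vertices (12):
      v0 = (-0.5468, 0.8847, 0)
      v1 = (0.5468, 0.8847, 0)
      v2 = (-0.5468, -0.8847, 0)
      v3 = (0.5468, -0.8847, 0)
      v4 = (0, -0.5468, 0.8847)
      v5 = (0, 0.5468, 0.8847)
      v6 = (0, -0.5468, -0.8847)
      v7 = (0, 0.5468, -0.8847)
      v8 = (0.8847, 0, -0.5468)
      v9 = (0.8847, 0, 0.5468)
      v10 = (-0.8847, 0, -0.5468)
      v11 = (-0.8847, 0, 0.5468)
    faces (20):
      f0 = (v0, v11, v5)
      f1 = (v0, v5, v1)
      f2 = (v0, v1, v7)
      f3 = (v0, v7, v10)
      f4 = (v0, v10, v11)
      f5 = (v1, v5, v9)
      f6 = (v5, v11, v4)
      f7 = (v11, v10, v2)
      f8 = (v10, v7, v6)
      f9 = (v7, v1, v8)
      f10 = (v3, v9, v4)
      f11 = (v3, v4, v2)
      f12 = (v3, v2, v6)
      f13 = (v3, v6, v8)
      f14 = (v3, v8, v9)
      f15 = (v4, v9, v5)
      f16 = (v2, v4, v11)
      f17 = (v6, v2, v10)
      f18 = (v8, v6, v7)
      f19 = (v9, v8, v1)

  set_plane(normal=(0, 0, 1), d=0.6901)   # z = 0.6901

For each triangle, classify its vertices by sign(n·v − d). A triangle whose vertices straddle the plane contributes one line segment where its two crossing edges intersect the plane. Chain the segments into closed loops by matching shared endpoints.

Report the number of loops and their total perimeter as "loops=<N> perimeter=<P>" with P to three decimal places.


loops=1 perimeter=3.611

Straddling triangles (8 of 20):
  (v0,v11,v5) [--+] → (-0.509508, 0.231892, 0.6901)–(-0.120275, 0.621125, 0.6901)  len=0.5505
  (v0,v5,v1) [-+-] → (-0.120275, 0.621125, 0.6901)–(0.120275, 0.621125, 0.6901)  len=0.2405
  (v1,v5,v9) [-+-] → (0.120275, 0.621125, 0.6901)–(0.509508, 0.231892, 0.6901)  len=0.5505
  (v5,v11,v4) [+-+] → (-0.509508, 0.231892, 0.6901)–(-0.509508, -0.231892, 0.6901)  len=0.4638
  (v3,v9,v4) [--+] → (0.509508, -0.231892, 0.6901)–(0.120275, -0.621125, 0.6901)  len=0.5505
  (v3,v4,v2) [-+-] → (0.120275, -0.621125, 0.6901)–(-0.120275, -0.621125, 0.6901)  len=0.2405
  (v4,v9,v5) [+-+] → (0.509508, -0.231892, 0.6901)–(0.509508, 0.231892, 0.6901)  len=0.4638
  (v2,v4,v11) [-+-] → (-0.120275, -0.621125, 0.6901)–(-0.509508, -0.231892, 0.6901)  len=0.5505

Chained into 1 loop(s):
  loop 1: 8 segments, perimeter = 3.6105
Total perimeter = 3.611


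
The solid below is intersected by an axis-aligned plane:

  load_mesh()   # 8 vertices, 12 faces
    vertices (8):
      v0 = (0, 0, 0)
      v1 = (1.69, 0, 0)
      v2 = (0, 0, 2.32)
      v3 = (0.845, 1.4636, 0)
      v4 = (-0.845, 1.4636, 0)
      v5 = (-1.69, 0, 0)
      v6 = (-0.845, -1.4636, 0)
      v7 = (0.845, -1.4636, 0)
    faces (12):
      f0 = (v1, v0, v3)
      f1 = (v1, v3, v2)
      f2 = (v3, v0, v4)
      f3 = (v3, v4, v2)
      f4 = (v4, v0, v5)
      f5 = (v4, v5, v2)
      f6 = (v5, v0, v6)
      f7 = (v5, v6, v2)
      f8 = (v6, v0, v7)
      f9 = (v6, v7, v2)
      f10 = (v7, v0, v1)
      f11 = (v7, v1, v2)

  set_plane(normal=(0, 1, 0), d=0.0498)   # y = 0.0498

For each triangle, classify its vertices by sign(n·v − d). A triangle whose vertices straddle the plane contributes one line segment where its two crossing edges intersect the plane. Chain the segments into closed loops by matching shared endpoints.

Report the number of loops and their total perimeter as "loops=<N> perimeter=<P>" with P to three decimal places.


Straddling triangles (6 of 12):
  (v1,v0,v3) [--+] → (0.0287517, 0.0498, 0)–(1.66125, 0.0498, 0)  len=1.6325
  (v1,v3,v2) [-+-] → (1.66125, 0.0498, 0)–(0.0287517, 0.0498, 2.24106)  len=2.7726
  (v3,v0,v4) [+-+] → (0.0287517, 0.0498, 0)–(-0.0287517, 0.0498, 0)  len=0.0575
  (v3,v4,v2) [++-] → (-0.0287517, 0.0498, 2.24106)–(0.0287517, 0.0498, 2.24106)  len=0.0575
  (v4,v0,v5) [+--] → (-0.0287517, 0.0498, 0)–(-1.66125, 0.0498, 0)  len=1.6325
  (v4,v5,v2) [+--] → (-1.66125, 0.0498, 0)–(-0.0287517, 0.0498, 2.24106)  len=2.7726

Chained into 1 loop(s):
  loop 1: 6 segments, perimeter = 8.9252
Total perimeter = 8.925

loops=1 perimeter=8.925


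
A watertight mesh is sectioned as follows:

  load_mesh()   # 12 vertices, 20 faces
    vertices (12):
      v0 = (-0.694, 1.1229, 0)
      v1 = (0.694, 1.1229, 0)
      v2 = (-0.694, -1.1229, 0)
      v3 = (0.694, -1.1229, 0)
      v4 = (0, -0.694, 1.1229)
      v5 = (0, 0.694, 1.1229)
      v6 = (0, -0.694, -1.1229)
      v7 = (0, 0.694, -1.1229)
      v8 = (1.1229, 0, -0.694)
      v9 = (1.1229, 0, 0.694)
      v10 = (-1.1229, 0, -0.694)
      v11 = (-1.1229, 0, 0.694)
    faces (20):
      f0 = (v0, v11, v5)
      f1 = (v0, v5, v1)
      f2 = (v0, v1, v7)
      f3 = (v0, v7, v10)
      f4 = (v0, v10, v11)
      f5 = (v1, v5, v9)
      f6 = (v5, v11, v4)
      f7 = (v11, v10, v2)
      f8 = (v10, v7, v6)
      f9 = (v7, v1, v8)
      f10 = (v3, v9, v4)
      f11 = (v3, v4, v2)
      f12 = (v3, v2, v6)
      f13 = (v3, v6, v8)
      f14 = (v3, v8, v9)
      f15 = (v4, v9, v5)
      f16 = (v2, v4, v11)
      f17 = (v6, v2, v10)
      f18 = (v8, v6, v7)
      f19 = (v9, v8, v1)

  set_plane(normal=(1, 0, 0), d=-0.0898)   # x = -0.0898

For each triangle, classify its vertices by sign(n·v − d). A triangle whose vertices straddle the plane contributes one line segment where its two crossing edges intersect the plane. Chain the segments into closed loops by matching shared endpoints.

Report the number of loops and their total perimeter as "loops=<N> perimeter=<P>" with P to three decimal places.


Straddling triangles (10 of 20):
  (v0,v11,v5) [--+] → (-0.0898, 0.6385, 1.0886)–(-0.0898, 0.749497, 0.977603)  len=0.1570
  (v0,v5,v1) [-++] → (-0.0898, 0.749497, 0.977603)–(-0.0898, 1.1229, 0)  len=1.0465
  (v0,v1,v7) [-++] → (-0.0898, 1.1229, 0)–(-0.0898, 0.749497, -0.977603)  len=1.0465
  (v0,v7,v10) [-+-] → (-0.0898, 0.749497, -0.977603)–(-0.0898, 0.6385, -1.0886)  len=0.1570
  (v5,v11,v4) [+-+] → (-0.0898, 0.6385, 1.0886)–(-0.0898, -0.6385, 1.0886)  len=1.2770
  (v10,v7,v6) [-++] → (-0.0898, 0.6385, -1.0886)–(-0.0898, -0.6385, -1.0886)  len=1.2770
  (v3,v4,v2) [++-] → (-0.0898, -0.749497, 0.977603)–(-0.0898, -1.1229, 0)  len=1.0465
  (v3,v2,v6) [+-+] → (-0.0898, -1.1229, 0)–(-0.0898, -0.749497, -0.977603)  len=1.0465
  (v2,v4,v11) [-+-] → (-0.0898, -0.749497, 0.977603)–(-0.0898, -0.6385, 1.0886)  len=0.1570
  (v6,v2,v10) [+--] → (-0.0898, -0.749497, -0.977603)–(-0.0898, -0.6385, -1.0886)  len=0.1570

Chained into 1 loop(s):
  loop 1: 10 segments, perimeter = 7.3678
Total perimeter = 7.368

loops=1 perimeter=7.368


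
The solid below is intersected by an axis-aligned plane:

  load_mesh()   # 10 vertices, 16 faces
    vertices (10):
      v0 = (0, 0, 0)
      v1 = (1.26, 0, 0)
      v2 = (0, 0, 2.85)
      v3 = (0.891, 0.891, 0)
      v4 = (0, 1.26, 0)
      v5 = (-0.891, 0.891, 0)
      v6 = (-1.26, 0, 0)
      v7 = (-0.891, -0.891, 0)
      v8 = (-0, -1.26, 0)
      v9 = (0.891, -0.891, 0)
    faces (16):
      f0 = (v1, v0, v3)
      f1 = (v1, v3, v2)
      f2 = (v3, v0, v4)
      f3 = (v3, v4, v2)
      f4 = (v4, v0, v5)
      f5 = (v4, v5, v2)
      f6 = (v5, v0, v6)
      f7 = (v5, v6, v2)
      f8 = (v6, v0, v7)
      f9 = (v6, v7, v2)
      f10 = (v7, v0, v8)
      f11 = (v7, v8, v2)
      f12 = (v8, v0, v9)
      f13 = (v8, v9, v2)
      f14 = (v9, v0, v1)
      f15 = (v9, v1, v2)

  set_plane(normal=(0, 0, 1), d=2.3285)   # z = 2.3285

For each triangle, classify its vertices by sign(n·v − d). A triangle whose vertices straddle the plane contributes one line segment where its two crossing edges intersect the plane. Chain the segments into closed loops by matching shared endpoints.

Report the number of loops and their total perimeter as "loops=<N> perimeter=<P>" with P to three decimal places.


Straddling triangles (8 of 16):
  (v1,v3,v2) [--+] → (0.163037, 0.163037, 2.3285)–(0.230558, 0, 2.3285)  len=0.1765
  (v3,v4,v2) [--+] → (0, 0.230558, 2.3285)–(0.163037, 0.163037, 2.3285)  len=0.1765
  (v4,v5,v2) [--+] → (-0.163037, 0.163037, 2.3285)–(0, 0.230558, 2.3285)  len=0.1765
  (v5,v6,v2) [--+] → (-0.230558, 0, 2.3285)–(-0.163037, 0.163037, 2.3285)  len=0.1765
  (v6,v7,v2) [--+] → (-0.163037, -0.163037, 2.3285)–(-0.230558, 0, 2.3285)  len=0.1765
  (v7,v8,v2) [--+] → (0, -0.230558, 2.3285)–(-0.163037, -0.163037, 2.3285)  len=0.1765
  (v8,v9,v2) [--+] → (0.163037, -0.163037, 2.3285)–(0, -0.230558, 2.3285)  len=0.1765
  (v9,v1,v2) [--+] → (0.230558, 0, 2.3285)–(0.163037, -0.163037, 2.3285)  len=0.1765

Chained into 1 loop(s):
  loop 1: 8 segments, perimeter = 1.4117
Total perimeter = 1.412

loops=1 perimeter=1.412


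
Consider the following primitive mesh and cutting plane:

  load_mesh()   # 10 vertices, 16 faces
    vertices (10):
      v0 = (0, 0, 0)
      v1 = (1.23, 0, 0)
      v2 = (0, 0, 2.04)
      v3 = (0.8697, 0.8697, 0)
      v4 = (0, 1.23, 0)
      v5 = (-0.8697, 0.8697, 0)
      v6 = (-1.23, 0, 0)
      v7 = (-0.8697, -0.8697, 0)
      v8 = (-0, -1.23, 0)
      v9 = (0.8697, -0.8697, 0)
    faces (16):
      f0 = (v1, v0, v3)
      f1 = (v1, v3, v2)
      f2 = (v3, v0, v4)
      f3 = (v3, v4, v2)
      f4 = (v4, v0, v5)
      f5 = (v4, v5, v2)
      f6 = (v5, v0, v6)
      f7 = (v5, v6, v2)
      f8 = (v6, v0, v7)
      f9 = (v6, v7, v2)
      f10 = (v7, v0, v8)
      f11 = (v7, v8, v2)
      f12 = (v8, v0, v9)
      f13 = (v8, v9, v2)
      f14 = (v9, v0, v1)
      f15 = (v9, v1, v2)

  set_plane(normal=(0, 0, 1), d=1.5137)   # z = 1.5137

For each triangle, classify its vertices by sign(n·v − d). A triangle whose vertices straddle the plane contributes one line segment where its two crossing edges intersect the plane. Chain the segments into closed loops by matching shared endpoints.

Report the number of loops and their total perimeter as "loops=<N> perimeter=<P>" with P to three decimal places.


Straddling triangles (8 of 16):
  (v1,v3,v2) [--+] → (0.224374, 0.224374, 1.5137)–(0.317328, 0, 1.5137)  len=0.2429
  (v3,v4,v2) [--+] → (0, 0.317328, 1.5137)–(0.224374, 0.224374, 1.5137)  len=0.2429
  (v4,v5,v2) [--+] → (-0.224374, 0.224374, 1.5137)–(0, 0.317328, 1.5137)  len=0.2429
  (v5,v6,v2) [--+] → (-0.317328, 0, 1.5137)–(-0.224374, 0.224374, 1.5137)  len=0.2429
  (v6,v7,v2) [--+] → (-0.224374, -0.224374, 1.5137)–(-0.317328, 0, 1.5137)  len=0.2429
  (v7,v8,v2) [--+] → (0, -0.317328, 1.5137)–(-0.224374, -0.224374, 1.5137)  len=0.2429
  (v8,v9,v2) [--+] → (0.224374, -0.224374, 1.5137)–(0, -0.317328, 1.5137)  len=0.2429
  (v9,v1,v2) [--+] → (0.317328, 0, 1.5137)–(0.224374, -0.224374, 1.5137)  len=0.2429

Chained into 1 loop(s):
  loop 1: 8 segments, perimeter = 1.9429
Total perimeter = 1.943

loops=1 perimeter=1.943


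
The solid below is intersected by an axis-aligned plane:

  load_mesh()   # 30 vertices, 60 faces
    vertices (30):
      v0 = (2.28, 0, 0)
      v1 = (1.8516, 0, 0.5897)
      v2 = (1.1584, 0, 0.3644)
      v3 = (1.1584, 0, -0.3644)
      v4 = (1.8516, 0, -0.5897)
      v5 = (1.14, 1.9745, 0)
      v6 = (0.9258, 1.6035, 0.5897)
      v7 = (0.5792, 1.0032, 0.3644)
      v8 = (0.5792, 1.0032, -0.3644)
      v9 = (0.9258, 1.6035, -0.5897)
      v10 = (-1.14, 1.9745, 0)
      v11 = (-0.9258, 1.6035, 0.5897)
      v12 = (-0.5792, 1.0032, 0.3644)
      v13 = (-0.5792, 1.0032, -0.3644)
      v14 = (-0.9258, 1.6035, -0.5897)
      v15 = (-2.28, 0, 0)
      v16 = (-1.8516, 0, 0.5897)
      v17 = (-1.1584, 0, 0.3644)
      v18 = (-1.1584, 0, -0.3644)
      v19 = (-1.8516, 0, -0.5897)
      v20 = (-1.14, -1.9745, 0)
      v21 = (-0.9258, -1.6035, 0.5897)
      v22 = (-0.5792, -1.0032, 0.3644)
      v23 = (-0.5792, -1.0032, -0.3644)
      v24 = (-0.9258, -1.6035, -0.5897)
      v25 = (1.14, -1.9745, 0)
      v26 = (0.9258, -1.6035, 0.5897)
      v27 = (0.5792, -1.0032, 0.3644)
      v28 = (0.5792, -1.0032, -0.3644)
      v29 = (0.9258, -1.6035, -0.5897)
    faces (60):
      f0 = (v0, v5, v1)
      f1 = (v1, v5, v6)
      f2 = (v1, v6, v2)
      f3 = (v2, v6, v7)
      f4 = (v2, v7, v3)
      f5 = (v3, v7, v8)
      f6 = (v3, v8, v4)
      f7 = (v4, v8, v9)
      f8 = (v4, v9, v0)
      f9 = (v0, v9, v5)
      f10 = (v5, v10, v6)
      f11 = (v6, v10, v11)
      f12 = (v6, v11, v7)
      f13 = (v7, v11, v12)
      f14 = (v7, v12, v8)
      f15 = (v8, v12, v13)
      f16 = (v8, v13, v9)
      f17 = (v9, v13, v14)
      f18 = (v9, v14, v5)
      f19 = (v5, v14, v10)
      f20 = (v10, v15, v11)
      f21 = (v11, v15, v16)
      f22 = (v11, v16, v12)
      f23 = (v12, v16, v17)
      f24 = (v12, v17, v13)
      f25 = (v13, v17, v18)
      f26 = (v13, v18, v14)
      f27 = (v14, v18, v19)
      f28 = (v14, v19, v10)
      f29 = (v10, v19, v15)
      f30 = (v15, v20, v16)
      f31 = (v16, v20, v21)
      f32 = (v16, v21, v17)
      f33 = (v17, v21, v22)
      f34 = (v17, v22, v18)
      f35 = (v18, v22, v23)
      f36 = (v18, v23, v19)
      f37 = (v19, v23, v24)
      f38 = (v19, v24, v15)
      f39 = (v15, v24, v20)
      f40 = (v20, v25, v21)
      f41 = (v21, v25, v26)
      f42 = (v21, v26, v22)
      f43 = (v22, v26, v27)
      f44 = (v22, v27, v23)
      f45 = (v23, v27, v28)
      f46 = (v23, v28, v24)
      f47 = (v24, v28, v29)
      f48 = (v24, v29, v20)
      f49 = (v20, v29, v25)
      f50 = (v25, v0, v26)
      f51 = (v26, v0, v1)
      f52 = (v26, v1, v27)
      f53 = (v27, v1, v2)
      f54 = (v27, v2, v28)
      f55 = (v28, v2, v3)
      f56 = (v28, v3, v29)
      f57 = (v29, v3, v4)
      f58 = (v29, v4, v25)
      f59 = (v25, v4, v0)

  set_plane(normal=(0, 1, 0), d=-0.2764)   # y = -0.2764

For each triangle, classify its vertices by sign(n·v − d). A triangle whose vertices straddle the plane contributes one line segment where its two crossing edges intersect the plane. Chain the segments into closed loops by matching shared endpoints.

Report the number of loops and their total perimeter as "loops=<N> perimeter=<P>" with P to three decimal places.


loops=2 perimeter=7.289

Straddling triangles (20 of 60):
  (v15,v20,v16) [+-+] → (-2.12042, -0.2764, 0)–(-1.75199, -0.2764, 0.507151)  len=0.6269
  (v16,v20,v21) [+--] → (-1.75199, -0.2764, 0.507151)–(-1.69202, -0.2764, 0.5897)  len=0.1020
  (v16,v21,v17) [+-+] → (-1.69202, -0.2764, 0.5897)–(-1.11831, -0.2764, 0.403236)  len=0.6033
  (v17,v21,v22) [+--] → (-1.11831, -0.2764, 0.403236)–(-0.99882, -0.2764, 0.3644)  len=0.1256
  (v17,v22,v18) [+-+] → (-0.99882, -0.2764, 0.3644)–(-0.99882, -0.2764, -0.163602)  len=0.5280
  (v18,v22,v23) [+--] → (-0.99882, -0.2764, -0.163602)–(-0.99882, -0.2764, -0.3644)  len=0.2008
  (v18,v23,v19) [+-+] → (-0.99882, -0.2764, -0.3644)–(-1.50103, -0.2764, -0.527626)  len=0.5281
  (v19,v23,v24) [+--] → (-1.50103, -0.2764, -0.527626)–(-1.69202, -0.2764, -0.5897)  len=0.2008
  (v19,v24,v15) [+-+] → (-1.69202, -0.2764, -0.5897)–(-2.04657, -0.2764, -0.101648)  len=0.6032
  (v15,v24,v20) [+--] → (-2.04657, -0.2764, -0.101648)–(-2.12042, -0.2764, 0)  len=0.1256
  (v25,v0,v26) [-+-] → (2.12042, -0.2764, 0)–(2.04657, -0.2764, 0.101648)  len=0.1256
  (v26,v0,v1) [-++] → (2.04657, -0.2764, 0.101648)–(1.69202, -0.2764, 0.5897)  len=0.6032
  (v26,v1,v27) [-+-] → (1.69202, -0.2764, 0.5897)–(1.50103, -0.2764, 0.527626)  len=0.2008
  (v27,v1,v2) [-++] → (1.50103, -0.2764, 0.527626)–(0.99882, -0.2764, 0.3644)  len=0.5281
  (v27,v2,v28) [-+-] → (0.99882, -0.2764, 0.3644)–(0.99882, -0.2764, 0.163602)  len=0.2008
  (v28,v2,v3) [-++] → (0.99882, -0.2764, 0.163602)–(0.99882, -0.2764, -0.3644)  len=0.5280
  (v28,v3,v29) [-+-] → (0.99882, -0.2764, -0.3644)–(1.11831, -0.2764, -0.403236)  len=0.1256
  (v29,v3,v4) [-++] → (1.11831, -0.2764, -0.403236)–(1.69202, -0.2764, -0.5897)  len=0.6033
  (v29,v4,v25) [-+-] → (1.69202, -0.2764, -0.5897)–(1.75199, -0.2764, -0.507151)  len=0.1020
  (v25,v4,v0) [-++] → (1.75199, -0.2764, -0.507151)–(2.12042, -0.2764, 0)  len=0.6269

Chained into 2 loop(s):
  loop 1: 10 segments, perimeter = 3.6444
  loop 2: 10 segments, perimeter = 3.6444
Total perimeter = 7.289


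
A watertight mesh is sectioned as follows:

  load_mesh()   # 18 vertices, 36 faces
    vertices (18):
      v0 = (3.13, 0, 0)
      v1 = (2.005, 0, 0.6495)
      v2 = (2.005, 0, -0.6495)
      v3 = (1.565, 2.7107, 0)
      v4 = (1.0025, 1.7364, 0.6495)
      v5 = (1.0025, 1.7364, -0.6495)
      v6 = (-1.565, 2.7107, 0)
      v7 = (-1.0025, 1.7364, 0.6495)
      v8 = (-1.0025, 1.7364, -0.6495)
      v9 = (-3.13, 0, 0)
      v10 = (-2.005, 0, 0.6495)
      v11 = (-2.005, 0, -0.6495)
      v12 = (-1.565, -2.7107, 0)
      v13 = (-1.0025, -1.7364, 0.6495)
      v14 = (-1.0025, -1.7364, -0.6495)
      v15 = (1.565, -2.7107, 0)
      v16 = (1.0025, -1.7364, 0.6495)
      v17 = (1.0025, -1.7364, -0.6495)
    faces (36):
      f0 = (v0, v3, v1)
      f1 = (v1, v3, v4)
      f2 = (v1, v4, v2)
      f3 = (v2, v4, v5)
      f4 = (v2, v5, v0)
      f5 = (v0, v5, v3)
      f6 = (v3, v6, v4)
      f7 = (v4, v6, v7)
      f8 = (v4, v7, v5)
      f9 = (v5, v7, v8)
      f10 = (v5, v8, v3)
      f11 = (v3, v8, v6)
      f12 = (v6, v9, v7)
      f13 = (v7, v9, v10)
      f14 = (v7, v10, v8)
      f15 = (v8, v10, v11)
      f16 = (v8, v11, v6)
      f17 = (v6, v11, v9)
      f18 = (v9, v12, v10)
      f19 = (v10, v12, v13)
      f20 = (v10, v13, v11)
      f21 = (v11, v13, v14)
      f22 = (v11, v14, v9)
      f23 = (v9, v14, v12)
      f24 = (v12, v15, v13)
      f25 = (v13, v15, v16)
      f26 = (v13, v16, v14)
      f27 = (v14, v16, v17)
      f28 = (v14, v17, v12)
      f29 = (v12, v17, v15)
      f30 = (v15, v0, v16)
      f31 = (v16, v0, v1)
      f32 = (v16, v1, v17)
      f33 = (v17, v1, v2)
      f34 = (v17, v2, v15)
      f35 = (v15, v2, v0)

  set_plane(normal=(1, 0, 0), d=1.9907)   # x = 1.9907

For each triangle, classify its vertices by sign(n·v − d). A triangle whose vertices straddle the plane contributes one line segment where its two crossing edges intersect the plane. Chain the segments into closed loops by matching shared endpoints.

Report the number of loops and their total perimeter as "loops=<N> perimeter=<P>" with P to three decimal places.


Straddling triangles (12 of 36):
  (v0,v3,v1) [+-+] → (1.9907, 1.97335, 0)–(1.9907, 0.0880977, 0.628391)  len=1.9872
  (v1,v3,v4) [+--] → (1.9907, 0.0880977, 0.628391)–(1.9907, 0.0247686, 0.6495)  len=0.0668
  (v1,v4,v2) [+-+] → (1.9907, 0.0247686, 0.6495)–(1.9907, 0.0247686, -0.630971)  len=1.2805
  (v2,v4,v5) [+--] → (1.9907, 0.0247686, -0.630971)–(1.9907, 0.0247686, -0.6495)  len=0.0185
  (v2,v5,v0) [+-+] → (1.9907, 0.0247686, -0.6495)–(1.9907, 0.929862, -0.347815)  len=0.9540
  (v0,v5,v3) [+--] → (1.9907, 0.929862, -0.347815)–(1.9907, 1.97335, 0)  len=1.0999
  (v15,v0,v16) [-+-] → (1.9907, -1.97335, 0)–(1.9907, -0.929862, 0.347815)  len=1.0999
  (v16,v0,v1) [-++] → (1.9907, -0.929862, 0.347815)–(1.9907, -0.0247686, 0.6495)  len=0.9540
  (v16,v1,v17) [-+-] → (1.9907, -0.0247686, 0.6495)–(1.9907, -0.0247686, 0.630971)  len=0.0185
  (v17,v1,v2) [-++] → (1.9907, -0.0247686, 0.630971)–(1.9907, -0.0247686, -0.6495)  len=1.2805
  (v17,v2,v15) [-+-] → (1.9907, -0.0247686, -0.6495)–(1.9907, -0.0880977, -0.628391)  len=0.0668
  (v15,v2,v0) [-++] → (1.9907, -0.0880977, -0.628391)–(1.9907, -1.97335, 0)  len=1.9872

Chained into 2 loop(s):
  loop 1: 6 segments, perimeter = 5.4070
  loop 2: 6 segments, perimeter = 5.4070
Total perimeter = 10.814

loops=2 perimeter=10.814


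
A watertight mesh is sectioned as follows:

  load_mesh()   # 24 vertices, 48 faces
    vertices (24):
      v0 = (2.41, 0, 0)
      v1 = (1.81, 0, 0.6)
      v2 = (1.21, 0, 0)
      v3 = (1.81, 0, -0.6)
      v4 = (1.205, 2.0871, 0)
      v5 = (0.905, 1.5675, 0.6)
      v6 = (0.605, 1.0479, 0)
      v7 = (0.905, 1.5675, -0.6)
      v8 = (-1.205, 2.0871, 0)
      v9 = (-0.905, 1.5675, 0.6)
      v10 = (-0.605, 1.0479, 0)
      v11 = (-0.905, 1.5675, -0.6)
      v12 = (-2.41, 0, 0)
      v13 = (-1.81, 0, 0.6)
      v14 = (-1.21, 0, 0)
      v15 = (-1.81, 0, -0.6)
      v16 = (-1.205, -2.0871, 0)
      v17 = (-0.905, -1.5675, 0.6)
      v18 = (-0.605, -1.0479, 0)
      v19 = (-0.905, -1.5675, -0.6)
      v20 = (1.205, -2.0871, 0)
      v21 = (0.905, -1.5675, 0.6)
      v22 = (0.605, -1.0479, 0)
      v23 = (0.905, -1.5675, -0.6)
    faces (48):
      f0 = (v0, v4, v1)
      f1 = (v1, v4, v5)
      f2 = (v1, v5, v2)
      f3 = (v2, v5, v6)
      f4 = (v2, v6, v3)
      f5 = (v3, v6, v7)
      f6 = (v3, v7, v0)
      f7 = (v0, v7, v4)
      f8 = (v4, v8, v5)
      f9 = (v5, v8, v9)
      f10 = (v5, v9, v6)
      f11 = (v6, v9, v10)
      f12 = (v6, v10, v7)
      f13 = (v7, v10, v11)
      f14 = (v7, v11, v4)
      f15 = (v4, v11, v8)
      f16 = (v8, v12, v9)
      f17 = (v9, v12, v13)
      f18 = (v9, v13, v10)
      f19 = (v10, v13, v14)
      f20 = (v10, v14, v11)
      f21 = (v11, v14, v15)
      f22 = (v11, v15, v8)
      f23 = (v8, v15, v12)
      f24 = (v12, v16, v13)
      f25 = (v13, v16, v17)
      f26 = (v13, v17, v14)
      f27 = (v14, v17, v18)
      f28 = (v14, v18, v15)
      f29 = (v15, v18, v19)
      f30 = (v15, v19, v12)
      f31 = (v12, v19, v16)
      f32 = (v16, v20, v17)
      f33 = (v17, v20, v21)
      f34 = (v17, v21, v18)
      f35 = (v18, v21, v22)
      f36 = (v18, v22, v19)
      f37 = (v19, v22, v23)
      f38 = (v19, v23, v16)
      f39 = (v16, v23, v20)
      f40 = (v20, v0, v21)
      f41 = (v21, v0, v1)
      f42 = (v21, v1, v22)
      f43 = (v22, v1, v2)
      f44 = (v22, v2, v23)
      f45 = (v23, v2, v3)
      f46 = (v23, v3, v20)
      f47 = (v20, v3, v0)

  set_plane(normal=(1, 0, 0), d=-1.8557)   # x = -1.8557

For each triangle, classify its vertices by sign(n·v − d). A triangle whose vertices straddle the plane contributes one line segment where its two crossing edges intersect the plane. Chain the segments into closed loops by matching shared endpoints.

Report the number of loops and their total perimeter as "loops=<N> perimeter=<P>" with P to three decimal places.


Straddling triangles (6 of 48):
  (v8,v12,v9) [+-+] → (-1.8557, 0.960066, 0)–(-1.8557, 0.577319, 0.220983)  len=0.4420
  (v9,v12,v13) [+-+] → (-1.8557, 0.577319, 0.220983)–(-1.8557, 0, 0.5543)  len=0.6666
  (v8,v15,v12) [++-] → (-1.8557, 0, -0.5543)–(-1.8557, 0.960066, 0)  len=1.1086
  (v12,v16,v13) [-++] → (-1.8557, -0.960066, 0)–(-1.8557, 0, 0.5543)  len=1.1086
  (v15,v19,v12) [++-] → (-1.8557, -0.577319, -0.220983)–(-1.8557, 0, -0.5543)  len=0.6666
  (v12,v19,v16) [-++] → (-1.8557, -0.577319, -0.220983)–(-1.8557, -0.960066, 0)  len=0.4420

Chained into 1 loop(s):
  loop 1: 6 segments, perimeter = 4.4344
Total perimeter = 4.434

loops=1 perimeter=4.434


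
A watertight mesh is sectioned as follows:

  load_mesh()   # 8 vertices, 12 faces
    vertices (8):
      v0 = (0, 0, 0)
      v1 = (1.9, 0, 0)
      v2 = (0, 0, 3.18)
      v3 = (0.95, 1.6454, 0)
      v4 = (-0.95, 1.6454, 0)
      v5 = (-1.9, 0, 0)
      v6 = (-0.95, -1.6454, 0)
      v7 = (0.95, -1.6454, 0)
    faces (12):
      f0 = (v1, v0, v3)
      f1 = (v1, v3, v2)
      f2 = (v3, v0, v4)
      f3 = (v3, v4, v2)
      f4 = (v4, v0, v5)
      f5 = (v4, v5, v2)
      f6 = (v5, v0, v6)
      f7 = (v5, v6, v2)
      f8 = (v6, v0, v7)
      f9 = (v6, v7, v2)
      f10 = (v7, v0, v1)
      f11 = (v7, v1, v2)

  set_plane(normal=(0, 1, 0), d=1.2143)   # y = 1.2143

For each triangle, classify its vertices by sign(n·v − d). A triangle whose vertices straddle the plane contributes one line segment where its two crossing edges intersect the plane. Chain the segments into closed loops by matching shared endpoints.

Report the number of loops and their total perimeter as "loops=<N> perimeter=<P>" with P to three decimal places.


Straddling triangles (6 of 12):
  (v1,v0,v3) [--+] → (0.701097, 1.2143, 0)–(1.1989, 1.2143, 0)  len=0.4978
  (v1,v3,v2) [-+-] → (1.1989, 1.2143, 0)–(0.701097, 1.2143, 0.83317)  len=0.9706
  (v3,v0,v4) [+-+] → (0.701097, 1.2143, 0)–(-0.701097, 1.2143, 0)  len=1.4022
  (v3,v4,v2) [++-] → (-0.701097, 1.2143, 0.83317)–(0.701097, 1.2143, 0.83317)  len=1.4022
  (v4,v0,v5) [+--] → (-0.701097, 1.2143, 0)–(-1.1989, 1.2143, 0)  len=0.4978
  (v4,v5,v2) [+--] → (-1.1989, 1.2143, 0)–(-0.701097, 1.2143, 0.83317)  len=0.9706

Chained into 1 loop(s):
  loop 1: 6 segments, perimeter = 5.7411
Total perimeter = 5.741

loops=1 perimeter=5.741


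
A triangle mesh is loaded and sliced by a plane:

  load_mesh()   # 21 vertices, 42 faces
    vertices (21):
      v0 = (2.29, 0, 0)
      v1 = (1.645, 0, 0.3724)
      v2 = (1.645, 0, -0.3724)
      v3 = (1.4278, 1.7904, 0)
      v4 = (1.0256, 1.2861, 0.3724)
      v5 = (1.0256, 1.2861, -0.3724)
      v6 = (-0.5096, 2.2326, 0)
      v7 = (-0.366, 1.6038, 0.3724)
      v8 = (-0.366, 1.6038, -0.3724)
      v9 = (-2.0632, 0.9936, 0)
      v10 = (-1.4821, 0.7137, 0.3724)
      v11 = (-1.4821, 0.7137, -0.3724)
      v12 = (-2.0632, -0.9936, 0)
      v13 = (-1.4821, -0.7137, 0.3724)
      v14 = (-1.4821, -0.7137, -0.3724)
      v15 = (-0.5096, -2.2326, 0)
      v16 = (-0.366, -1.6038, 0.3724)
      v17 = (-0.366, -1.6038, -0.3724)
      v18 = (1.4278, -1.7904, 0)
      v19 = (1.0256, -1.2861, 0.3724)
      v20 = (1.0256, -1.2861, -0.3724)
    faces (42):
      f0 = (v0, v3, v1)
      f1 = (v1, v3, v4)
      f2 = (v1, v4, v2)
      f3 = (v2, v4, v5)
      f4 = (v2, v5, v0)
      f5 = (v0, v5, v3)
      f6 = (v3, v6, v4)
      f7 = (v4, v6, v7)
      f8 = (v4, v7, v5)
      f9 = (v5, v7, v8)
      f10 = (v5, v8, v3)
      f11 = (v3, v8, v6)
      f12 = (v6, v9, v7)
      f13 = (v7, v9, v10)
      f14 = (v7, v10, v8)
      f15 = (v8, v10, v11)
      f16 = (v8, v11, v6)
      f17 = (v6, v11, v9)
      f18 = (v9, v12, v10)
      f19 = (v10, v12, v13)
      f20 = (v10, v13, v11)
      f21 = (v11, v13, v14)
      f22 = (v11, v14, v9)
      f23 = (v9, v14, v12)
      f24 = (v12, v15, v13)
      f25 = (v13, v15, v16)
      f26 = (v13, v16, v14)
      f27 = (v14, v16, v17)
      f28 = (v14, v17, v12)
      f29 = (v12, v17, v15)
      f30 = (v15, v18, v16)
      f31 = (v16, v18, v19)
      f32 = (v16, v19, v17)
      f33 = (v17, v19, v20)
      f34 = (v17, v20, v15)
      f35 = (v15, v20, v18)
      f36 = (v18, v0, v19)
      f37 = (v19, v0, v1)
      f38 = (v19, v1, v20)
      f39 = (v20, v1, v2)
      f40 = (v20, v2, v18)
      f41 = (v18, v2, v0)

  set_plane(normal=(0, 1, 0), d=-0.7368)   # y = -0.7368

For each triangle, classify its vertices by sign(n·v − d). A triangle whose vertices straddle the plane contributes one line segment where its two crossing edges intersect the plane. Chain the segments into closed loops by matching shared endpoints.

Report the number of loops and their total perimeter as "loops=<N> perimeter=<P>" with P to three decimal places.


Straddling triangles (14 of 42):
  (v9,v12,v10) [+-+] → (-2.0632, -0.7368, 0)–(-1.9758, -0.7368, 0.0560138)  len=0.1038
  (v10,v12,v13) [+-+] → (-1.9758, -0.7368, 0.0560138)–(-1.53006, -0.7368, 0.341666)  len=0.5294
  (v9,v14,v12) [++-] → (-1.53006, -0.7368, -0.341666)–(-2.0632, -0.7368, 0)  len=0.6332
  (v12,v15,v13) [--+] → (-1.46731, -0.7368, 0.366736)–(-1.53006, -0.7368, 0.341666)  len=0.0676
  (v13,v15,v16) [+--] → (-1.46731, -0.7368, 0.366736)–(-1.45313, -0.7368, 0.3724)  len=0.0153
  (v13,v16,v14) [+-+] → (-1.45313, -0.7368, 0.3724)–(-1.45313, -0.7368, -0.353071)  len=0.7255
  (v14,v16,v17) [+--] → (-1.45313, -0.7368, -0.353071)–(-1.45313, -0.7368, -0.3724)  len=0.0193
  (v14,v17,v12) [+--] → (-1.45313, -0.7368, -0.3724)–(-1.53006, -0.7368, -0.341666)  len=0.0828
  (v18,v0,v19) [-+-] → (1.93518, -0.7368, 0)–(1.56563, -0.7368, 0.213346)  len=0.4267
  (v19,v0,v1) [-++] → (1.56563, -0.7368, 0.213346)–(1.29015, -0.7368, 0.3724)  len=0.3181
  (v19,v1,v20) [-+-] → (1.29015, -0.7368, 0.3724)–(1.29015, -0.7368, -0.054292)  len=0.4267
  (v20,v1,v2) [-++] → (1.29015, -0.7368, -0.054292)–(1.29015, -0.7368, -0.3724)  len=0.3181
  (v20,v2,v18) [-+-] → (1.29015, -0.7368, -0.3724)–(1.55562, -0.7368, -0.219147)  len=0.3065
  (v18,v2,v0) [-++] → (1.55562, -0.7368, -0.219147)–(1.93518, -0.7368, 0)  len=0.4383

Chained into 2 loop(s):
  loop 1: 8 segments, perimeter = 2.1769
  loop 2: 6 segments, perimeter = 2.2344
Total perimeter = 4.411

loops=2 perimeter=4.411


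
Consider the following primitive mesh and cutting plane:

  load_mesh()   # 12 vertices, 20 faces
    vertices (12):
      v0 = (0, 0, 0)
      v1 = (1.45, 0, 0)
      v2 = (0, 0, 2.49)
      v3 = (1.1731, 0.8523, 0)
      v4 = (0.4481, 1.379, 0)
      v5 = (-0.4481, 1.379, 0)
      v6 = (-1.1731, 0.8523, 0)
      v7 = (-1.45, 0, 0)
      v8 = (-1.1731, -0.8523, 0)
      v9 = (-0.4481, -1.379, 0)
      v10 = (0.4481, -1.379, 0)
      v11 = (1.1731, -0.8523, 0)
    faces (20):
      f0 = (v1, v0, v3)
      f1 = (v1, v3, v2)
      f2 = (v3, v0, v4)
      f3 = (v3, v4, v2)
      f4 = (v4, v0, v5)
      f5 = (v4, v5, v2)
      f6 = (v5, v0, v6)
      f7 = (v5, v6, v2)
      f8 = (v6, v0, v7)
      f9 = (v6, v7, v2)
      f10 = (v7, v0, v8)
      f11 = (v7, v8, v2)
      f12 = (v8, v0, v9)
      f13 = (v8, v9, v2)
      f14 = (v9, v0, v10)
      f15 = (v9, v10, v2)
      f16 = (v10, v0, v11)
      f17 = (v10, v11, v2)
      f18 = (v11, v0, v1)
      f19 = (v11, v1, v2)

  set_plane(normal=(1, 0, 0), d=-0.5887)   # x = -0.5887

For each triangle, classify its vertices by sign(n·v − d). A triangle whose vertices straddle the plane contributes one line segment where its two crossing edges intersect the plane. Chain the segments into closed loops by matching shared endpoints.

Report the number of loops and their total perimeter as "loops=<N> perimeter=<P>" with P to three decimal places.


loops=1 perimeter=6.540

Straddling triangles (8 of 20):
  (v5,v0,v6) [++-] → (-0.5887, 0.427712, 0)–(-0.5887, 1.27686, 0)  len=0.8491
  (v5,v6,v2) [+-+] → (-0.5887, 1.27686, 0)–(-0.5887, 0.427712, 1.24044)  len=1.5032
  (v6,v0,v7) [-+-] → (-0.5887, 0.427712, 0)–(-0.5887, 0, 0)  len=0.4277
  (v6,v7,v2) [--+] → (-0.5887, 0, 1.47906)–(-0.5887, 0.427712, 1.24044)  len=0.4898
  (v7,v0,v8) [-+-] → (-0.5887, 0, 0)–(-0.5887, -0.427712, 0)  len=0.4277
  (v7,v8,v2) [--+] → (-0.5887, -0.427712, 1.24044)–(-0.5887, 0, 1.47906)  len=0.4898
  (v8,v0,v9) [-++] → (-0.5887, -0.427712, 0)–(-0.5887, -1.27686, 0)  len=0.8491
  (v8,v9,v2) [-++] → (-0.5887, -1.27686, 0)–(-0.5887, -0.427712, 1.24044)  len=1.5032

Chained into 1 loop(s):
  loop 1: 8 segments, perimeter = 6.5397
Total perimeter = 6.540


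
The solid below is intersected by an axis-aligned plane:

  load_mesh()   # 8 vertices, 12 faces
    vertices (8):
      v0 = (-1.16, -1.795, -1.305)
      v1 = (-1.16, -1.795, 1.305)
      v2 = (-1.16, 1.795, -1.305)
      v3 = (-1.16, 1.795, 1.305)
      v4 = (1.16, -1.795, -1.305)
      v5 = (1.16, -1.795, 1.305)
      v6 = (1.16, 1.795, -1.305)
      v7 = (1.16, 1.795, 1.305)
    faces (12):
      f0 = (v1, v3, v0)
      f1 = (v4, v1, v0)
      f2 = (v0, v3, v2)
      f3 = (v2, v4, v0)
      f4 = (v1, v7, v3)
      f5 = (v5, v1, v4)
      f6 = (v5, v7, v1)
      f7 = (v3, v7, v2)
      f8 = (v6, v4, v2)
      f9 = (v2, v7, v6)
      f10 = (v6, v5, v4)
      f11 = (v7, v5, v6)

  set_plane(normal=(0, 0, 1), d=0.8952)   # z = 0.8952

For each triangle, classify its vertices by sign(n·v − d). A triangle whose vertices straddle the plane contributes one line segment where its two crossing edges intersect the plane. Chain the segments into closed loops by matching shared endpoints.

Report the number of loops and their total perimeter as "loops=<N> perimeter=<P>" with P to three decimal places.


Straddling triangles (8 of 12):
  (v1,v3,v0) [++-] → (-1.16, 1.23133, 0.8952)–(-1.16, -1.795, 0.8952)  len=3.0263
  (v4,v1,v0) [-+-] → (-0.795733, -1.795, 0.8952)–(-1.16, -1.795, 0.8952)  len=0.3643
  (v0,v3,v2) [-+-] → (-1.16, 1.23133, 0.8952)–(-1.16, 1.795, 0.8952)  len=0.5637
  (v5,v1,v4) [++-] → (-0.795733, -1.795, 0.8952)–(1.16, -1.795, 0.8952)  len=1.9557
  (v3,v7,v2) [++-] → (0.795733, 1.795, 0.8952)–(-1.16, 1.795, 0.8952)  len=1.9557
  (v2,v7,v6) [-+-] → (0.795733, 1.795, 0.8952)–(1.16, 1.795, 0.8952)  len=0.3643
  (v6,v5,v4) [-+-] → (1.16, -1.23133, 0.8952)–(1.16, -1.795, 0.8952)  len=0.5637
  (v7,v5,v6) [++-] → (1.16, -1.23133, 0.8952)–(1.16, 1.795, 0.8952)  len=3.0263

Chained into 1 loop(s):
  loop 1: 8 segments, perimeter = 11.8200
Total perimeter = 11.820

loops=1 perimeter=11.820


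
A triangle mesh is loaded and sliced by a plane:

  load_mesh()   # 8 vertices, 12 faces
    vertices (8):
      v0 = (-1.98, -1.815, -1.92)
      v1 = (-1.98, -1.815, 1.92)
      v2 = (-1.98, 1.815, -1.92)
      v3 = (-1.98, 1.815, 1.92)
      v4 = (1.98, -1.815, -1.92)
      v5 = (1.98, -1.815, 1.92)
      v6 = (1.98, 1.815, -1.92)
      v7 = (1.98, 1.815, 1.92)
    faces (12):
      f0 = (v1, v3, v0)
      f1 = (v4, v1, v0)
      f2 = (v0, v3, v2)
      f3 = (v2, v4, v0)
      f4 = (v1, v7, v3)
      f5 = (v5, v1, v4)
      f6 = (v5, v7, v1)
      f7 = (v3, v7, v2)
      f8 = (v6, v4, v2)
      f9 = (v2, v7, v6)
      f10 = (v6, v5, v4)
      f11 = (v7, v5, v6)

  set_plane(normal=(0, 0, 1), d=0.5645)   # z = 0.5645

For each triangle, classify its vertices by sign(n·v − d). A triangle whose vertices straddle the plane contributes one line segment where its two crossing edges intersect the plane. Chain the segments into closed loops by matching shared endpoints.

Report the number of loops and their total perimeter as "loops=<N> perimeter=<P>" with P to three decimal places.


Straddling triangles (8 of 12):
  (v1,v3,v0) [++-] → (-1.98, 0.533629, 0.5645)–(-1.98, -1.815, 0.5645)  len=2.3486
  (v4,v1,v0) [-+-] → (-0.582141, -1.815, 0.5645)–(-1.98, -1.815, 0.5645)  len=1.3979
  (v0,v3,v2) [-+-] → (-1.98, 0.533629, 0.5645)–(-1.98, 1.815, 0.5645)  len=1.2814
  (v5,v1,v4) [++-] → (-0.582141, -1.815, 0.5645)–(1.98, -1.815, 0.5645)  len=2.5621
  (v3,v7,v2) [++-] → (0.582141, 1.815, 0.5645)–(-1.98, 1.815, 0.5645)  len=2.5621
  (v2,v7,v6) [-+-] → (0.582141, 1.815, 0.5645)–(1.98, 1.815, 0.5645)  len=1.3979
  (v6,v5,v4) [-+-] → (1.98, -0.533629, 0.5645)–(1.98, -1.815, 0.5645)  len=1.2814
  (v7,v5,v6) [++-] → (1.98, -0.533629, 0.5645)–(1.98, 1.815, 0.5645)  len=2.3486

Chained into 1 loop(s):
  loop 1: 8 segments, perimeter = 15.1800
Total perimeter = 15.180

loops=1 perimeter=15.180


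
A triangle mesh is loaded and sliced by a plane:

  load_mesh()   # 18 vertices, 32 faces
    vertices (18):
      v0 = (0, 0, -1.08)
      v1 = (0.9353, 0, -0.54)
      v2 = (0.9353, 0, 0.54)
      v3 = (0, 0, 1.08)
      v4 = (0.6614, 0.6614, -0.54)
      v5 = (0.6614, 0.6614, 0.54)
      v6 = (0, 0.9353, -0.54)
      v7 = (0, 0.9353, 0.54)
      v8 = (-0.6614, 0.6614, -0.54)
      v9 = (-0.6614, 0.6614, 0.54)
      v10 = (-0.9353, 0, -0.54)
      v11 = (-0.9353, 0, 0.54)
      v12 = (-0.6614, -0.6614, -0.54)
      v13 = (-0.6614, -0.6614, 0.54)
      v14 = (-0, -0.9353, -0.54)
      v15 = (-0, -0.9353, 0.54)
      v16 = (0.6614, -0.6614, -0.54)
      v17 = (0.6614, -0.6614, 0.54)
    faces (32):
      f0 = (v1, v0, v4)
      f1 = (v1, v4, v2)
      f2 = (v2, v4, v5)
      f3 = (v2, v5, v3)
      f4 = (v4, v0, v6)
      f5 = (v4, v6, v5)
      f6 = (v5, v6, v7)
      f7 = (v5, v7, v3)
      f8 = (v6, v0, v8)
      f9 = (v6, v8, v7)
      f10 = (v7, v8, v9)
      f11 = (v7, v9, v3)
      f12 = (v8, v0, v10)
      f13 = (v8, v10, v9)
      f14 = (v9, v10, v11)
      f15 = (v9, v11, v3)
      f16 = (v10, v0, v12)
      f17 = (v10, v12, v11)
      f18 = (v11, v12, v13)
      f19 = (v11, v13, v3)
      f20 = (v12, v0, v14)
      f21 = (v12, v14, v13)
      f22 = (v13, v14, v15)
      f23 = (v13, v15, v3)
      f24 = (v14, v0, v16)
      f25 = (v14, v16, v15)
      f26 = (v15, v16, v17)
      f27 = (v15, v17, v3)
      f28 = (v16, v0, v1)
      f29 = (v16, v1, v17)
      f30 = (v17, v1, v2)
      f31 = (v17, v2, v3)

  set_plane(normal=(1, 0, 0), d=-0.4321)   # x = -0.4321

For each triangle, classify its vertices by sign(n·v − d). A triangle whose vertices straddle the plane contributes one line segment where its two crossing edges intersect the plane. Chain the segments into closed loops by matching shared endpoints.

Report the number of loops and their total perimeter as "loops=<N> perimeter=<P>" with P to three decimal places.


loops=1 perimeter=5.435

Straddling triangles (12 of 32):
  (v6,v0,v8) [++-] → (-0.4321, 0.4321, -0.727212)–(-0.4321, 0.756358, -0.54)  len=0.3744
  (v6,v8,v7) [+-+] → (-0.4321, 0.756358, -0.54)–(-0.4321, 0.756358, -0.165576)  len=0.3744
  (v7,v8,v9) [+--] → (-0.4321, 0.756358, -0.165576)–(-0.4321, 0.756358, 0.54)  len=0.7056
  (v7,v9,v3) [+-+] → (-0.4321, 0.756358, 0.54)–(-0.4321, 0.4321, 0.727212)  len=0.3744
  (v8,v0,v10) [-+-] → (-0.4321, 0.4321, -0.727212)–(-0.4321, 0, -0.830525)  len=0.4443
  (v9,v11,v3) [--+] → (-0.4321, 0, 0.830525)–(-0.4321, 0.4321, 0.727212)  len=0.4443
  (v10,v0,v12) [-+-] → (-0.4321, 0, -0.830525)–(-0.4321, -0.4321, -0.727212)  len=0.4443
  (v11,v13,v3) [--+] → (-0.4321, -0.4321, 0.727212)–(-0.4321, 0, 0.830525)  len=0.4443
  (v12,v0,v14) [-++] → (-0.4321, -0.4321, -0.727212)–(-0.4321, -0.756358, -0.54)  len=0.3744
  (v12,v14,v13) [-+-] → (-0.4321, -0.756358, -0.54)–(-0.4321, -0.756358, 0.165576)  len=0.7056
  (v13,v14,v15) [-++] → (-0.4321, -0.756358, 0.165576)–(-0.4321, -0.756358, 0.54)  len=0.3744
  (v13,v15,v3) [-++] → (-0.4321, -0.756358, 0.54)–(-0.4321, -0.4321, 0.727212)  len=0.3744

Chained into 1 loop(s):
  loop 1: 12 segments, perimeter = 5.4348
Total perimeter = 5.435


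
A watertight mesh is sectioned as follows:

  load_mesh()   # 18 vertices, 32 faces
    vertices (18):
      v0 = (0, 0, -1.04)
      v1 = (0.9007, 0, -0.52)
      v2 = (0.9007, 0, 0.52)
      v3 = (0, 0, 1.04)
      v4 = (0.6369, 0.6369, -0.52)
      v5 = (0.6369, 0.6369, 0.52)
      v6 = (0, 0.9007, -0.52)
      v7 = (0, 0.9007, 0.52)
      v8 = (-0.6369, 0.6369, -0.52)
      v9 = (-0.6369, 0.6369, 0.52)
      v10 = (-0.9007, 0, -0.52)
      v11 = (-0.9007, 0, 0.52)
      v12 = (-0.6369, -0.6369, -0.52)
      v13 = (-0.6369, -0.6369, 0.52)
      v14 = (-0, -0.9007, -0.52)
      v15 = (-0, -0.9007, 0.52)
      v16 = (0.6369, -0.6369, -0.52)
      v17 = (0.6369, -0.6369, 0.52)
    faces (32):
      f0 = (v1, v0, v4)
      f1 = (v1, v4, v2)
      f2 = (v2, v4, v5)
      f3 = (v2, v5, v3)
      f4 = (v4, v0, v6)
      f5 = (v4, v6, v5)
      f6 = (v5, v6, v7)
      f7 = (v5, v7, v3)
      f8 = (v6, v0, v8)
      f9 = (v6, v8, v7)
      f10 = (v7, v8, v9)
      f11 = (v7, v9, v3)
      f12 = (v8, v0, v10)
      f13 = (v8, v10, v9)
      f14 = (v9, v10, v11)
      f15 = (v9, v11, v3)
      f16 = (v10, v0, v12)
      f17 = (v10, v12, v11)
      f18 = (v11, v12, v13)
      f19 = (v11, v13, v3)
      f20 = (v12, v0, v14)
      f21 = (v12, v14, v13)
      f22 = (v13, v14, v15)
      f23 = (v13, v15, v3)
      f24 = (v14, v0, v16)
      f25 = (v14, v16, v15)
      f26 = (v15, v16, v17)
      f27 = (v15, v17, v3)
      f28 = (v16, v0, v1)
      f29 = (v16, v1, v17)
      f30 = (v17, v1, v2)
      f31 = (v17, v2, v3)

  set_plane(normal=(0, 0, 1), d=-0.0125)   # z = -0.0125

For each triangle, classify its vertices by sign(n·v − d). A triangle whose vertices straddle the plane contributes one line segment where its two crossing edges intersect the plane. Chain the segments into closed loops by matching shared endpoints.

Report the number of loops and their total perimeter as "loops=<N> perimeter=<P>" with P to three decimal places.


Straddling triangles (16 of 32):
  (v1,v4,v2) [--+] → (0.765629, 0.326105, -0.0125)–(0.9007, 0, -0.0125)  len=0.3530
  (v2,v4,v5) [+-+] → (0.765629, 0.326105, -0.0125)–(0.6369, 0.6369, -0.0125)  len=0.3364
  (v4,v6,v5) [--+] → (0.310795, 0.771971, -0.0125)–(0.6369, 0.6369, -0.0125)  len=0.3530
  (v5,v6,v7) [+-+] → (0.310795, 0.771971, -0.0125)–(0, 0.9007, -0.0125)  len=0.3364
  (v6,v8,v7) [--+] → (-0.326105, 0.765629, -0.0125)–(0, 0.9007, -0.0125)  len=0.3530
  (v7,v8,v9) [+-+] → (-0.326105, 0.765629, -0.0125)–(-0.6369, 0.6369, -0.0125)  len=0.3364
  (v8,v10,v9) [--+] → (-0.771971, 0.310795, -0.0125)–(-0.6369, 0.6369, -0.0125)  len=0.3530
  (v9,v10,v11) [+-+] → (-0.771971, 0.310795, -0.0125)–(-0.9007, 0, -0.0125)  len=0.3364
  (v10,v12,v11) [--+] → (-0.765629, -0.326105, -0.0125)–(-0.9007, 0, -0.0125)  len=0.3530
  (v11,v12,v13) [+-+] → (-0.765629, -0.326105, -0.0125)–(-0.6369, -0.6369, -0.0125)  len=0.3364
  (v12,v14,v13) [--+] → (-0.310795, -0.771971, -0.0125)–(-0.6369, -0.6369, -0.0125)  len=0.3530
  (v13,v14,v15) [+-+] → (-0.310795, -0.771971, -0.0125)–(0, -0.9007, -0.0125)  len=0.3364
  (v14,v16,v15) [--+] → (0.326105, -0.765629, -0.0125)–(0, -0.9007, -0.0125)  len=0.3530
  (v15,v16,v17) [+-+] → (0.326105, -0.765629, -0.0125)–(0.6369, -0.6369, -0.0125)  len=0.3364
  (v16,v1,v17) [--+] → (0.771971, -0.310795, -0.0125)–(0.6369, -0.6369, -0.0125)  len=0.3530
  (v17,v1,v2) [+-+] → (0.771971, -0.310795, -0.0125)–(0.9007, 0, -0.0125)  len=0.3364

Chained into 1 loop(s):
  loop 1: 16 segments, perimeter = 5.5150
Total perimeter = 5.515

loops=1 perimeter=5.515
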